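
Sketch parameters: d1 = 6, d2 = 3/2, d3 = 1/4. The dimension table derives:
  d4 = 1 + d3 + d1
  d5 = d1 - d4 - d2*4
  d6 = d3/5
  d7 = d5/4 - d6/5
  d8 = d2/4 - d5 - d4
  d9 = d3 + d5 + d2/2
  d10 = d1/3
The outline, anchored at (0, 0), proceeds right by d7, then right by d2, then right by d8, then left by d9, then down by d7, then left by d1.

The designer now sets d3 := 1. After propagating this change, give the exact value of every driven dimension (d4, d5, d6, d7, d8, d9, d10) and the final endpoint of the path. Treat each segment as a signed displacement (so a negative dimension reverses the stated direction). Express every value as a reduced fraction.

Apply edit: d3 := 1
  d4 = 1 + d3 + d1 = 8
  d5 = d1 - d4 - d2*4 = -8
  d6 = d3/5 = 1/5
  d7 = d5/4 - d6/5 = -51/25
  d8 = d2/4 - d5 - d4 = 3/8
  d9 = d3 + d5 + d2/2 = -25/4
  d10 = d1/3 = 2
Walk from origin (0, 0):
  seg 1: right by d7 = -51/25 → (-51/25, 0)
  seg 2: right by d2 = 3/2 → (-27/50, 0)
  seg 3: right by d8 = 3/8 → (-33/200, 0)
  seg 4: left by d9 = -25/4 → (1217/200, 0)
  seg 5: down by d7 = -51/25 → (1217/200, 51/25)
  seg 6: left by d1 = 6 → (17/200, 51/25)

d4 = 8
d5 = -8
d6 = 1/5
d7 = -51/25
d8 = 3/8
d9 = -25/4
d10 = 2
endpoint = (17/200, 51/25)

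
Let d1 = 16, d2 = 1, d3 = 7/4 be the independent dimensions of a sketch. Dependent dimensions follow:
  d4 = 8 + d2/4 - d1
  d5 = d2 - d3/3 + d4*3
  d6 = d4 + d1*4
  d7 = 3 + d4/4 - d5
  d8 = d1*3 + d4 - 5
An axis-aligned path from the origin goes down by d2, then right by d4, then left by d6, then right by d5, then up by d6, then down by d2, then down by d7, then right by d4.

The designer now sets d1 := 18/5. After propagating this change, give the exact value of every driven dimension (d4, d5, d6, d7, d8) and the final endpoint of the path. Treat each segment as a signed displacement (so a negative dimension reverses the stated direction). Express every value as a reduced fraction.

Apply edit: d1 := 18/5
  d4 = 8 + d2/4 - d1 = 93/20
  d5 = d2 - d3/3 + d4*3 = 431/30
  d6 = d4 + d1*4 = 381/20
  d7 = 3 + d4/4 - d5 = -2449/240
  d8 = d1*3 + d4 - 5 = 209/20
Walk from origin (0, 0):
  seg 1: down by d2 = 1 → (0, -1)
  seg 2: right by d4 = 93/20 → (93/20, -1)
  seg 3: left by d6 = 381/20 → (-72/5, -1)
  seg 4: right by d5 = 431/30 → (-1/30, -1)
  seg 5: up by d6 = 381/20 → (-1/30, 361/20)
  seg 6: down by d2 = 1 → (-1/30, 341/20)
  seg 7: down by d7 = -2449/240 → (-1/30, 6541/240)
  seg 8: right by d4 = 93/20 → (277/60, 6541/240)

d4 = 93/20
d5 = 431/30
d6 = 381/20
d7 = -2449/240
d8 = 209/20
endpoint = (277/60, 6541/240)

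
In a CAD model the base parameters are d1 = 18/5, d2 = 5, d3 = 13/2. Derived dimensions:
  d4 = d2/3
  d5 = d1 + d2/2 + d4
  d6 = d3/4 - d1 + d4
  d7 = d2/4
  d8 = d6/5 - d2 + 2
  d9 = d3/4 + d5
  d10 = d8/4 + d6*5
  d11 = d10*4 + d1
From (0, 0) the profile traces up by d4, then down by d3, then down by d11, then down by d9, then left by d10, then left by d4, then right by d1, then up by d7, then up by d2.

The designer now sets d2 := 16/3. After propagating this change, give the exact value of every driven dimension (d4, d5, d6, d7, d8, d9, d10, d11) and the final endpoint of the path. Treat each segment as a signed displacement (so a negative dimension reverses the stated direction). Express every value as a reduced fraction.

d4 = 16/9
d5 = 362/45
d6 = -71/360
d7 = 4/3
d8 = -6071/1800
d9 = 3481/360
d10 = -13171/7200
d11 = -6691/1800
endpoint = (26291/7200, -3607/900)

Apply edit: d2 := 16/3
  d4 = d2/3 = 16/9
  d5 = d1 + d2/2 + d4 = 362/45
  d6 = d3/4 - d1 + d4 = -71/360
  d7 = d2/4 = 4/3
  d8 = d6/5 - d2 + 2 = -6071/1800
  d9 = d3/4 + d5 = 3481/360
  d10 = d8/4 + d6*5 = -13171/7200
  d11 = d10*4 + d1 = -6691/1800
Walk from origin (0, 0):
  seg 1: up by d4 = 16/9 → (0, 16/9)
  seg 2: down by d3 = 13/2 → (0, -85/18)
  seg 3: down by d11 = -6691/1800 → (0, -201/200)
  seg 4: down by d9 = 3481/360 → (0, -9607/900)
  seg 5: left by d10 = -13171/7200 → (13171/7200, -9607/900)
  seg 6: left by d4 = 16/9 → (371/7200, -9607/900)
  seg 7: right by d1 = 18/5 → (26291/7200, -9607/900)
  seg 8: up by d7 = 4/3 → (26291/7200, -8407/900)
  seg 9: up by d2 = 16/3 → (26291/7200, -3607/900)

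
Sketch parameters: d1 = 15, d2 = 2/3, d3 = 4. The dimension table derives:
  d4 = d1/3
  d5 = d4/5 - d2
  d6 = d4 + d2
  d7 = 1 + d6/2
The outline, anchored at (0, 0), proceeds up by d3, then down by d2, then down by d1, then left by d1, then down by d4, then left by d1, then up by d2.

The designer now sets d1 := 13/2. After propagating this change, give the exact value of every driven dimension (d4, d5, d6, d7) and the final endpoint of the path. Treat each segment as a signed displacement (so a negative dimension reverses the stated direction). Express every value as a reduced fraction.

Apply edit: d1 := 13/2
  d4 = d1/3 = 13/6
  d5 = d4/5 - d2 = -7/30
  d6 = d4 + d2 = 17/6
  d7 = 1 + d6/2 = 29/12
Walk from origin (0, 0):
  seg 1: up by d3 = 4 → (0, 4)
  seg 2: down by d2 = 2/3 → (0, 10/3)
  seg 3: down by d1 = 13/2 → (0, -19/6)
  seg 4: left by d1 = 13/2 → (-13/2, -19/6)
  seg 5: down by d4 = 13/6 → (-13/2, -16/3)
  seg 6: left by d1 = 13/2 → (-13, -16/3)
  seg 7: up by d2 = 2/3 → (-13, -14/3)

d4 = 13/6
d5 = -7/30
d6 = 17/6
d7 = 29/12
endpoint = (-13, -14/3)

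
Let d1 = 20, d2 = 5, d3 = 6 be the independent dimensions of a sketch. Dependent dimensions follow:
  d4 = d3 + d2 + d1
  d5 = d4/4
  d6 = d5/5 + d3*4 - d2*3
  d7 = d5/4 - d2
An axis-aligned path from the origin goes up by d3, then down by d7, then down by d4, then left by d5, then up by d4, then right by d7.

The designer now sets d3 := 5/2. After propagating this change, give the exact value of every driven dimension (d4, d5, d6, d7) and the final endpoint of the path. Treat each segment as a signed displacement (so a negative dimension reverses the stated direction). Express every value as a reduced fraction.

Apply edit: d3 := 5/2
  d4 = d3 + d2 + d1 = 55/2
  d5 = d4/4 = 55/8
  d6 = d5/5 + d3*4 - d2*3 = -29/8
  d7 = d5/4 - d2 = -105/32
Walk from origin (0, 0):
  seg 1: up by d3 = 5/2 → (0, 5/2)
  seg 2: down by d7 = -105/32 → (0, 185/32)
  seg 3: down by d4 = 55/2 → (0, -695/32)
  seg 4: left by d5 = 55/8 → (-55/8, -695/32)
  seg 5: up by d4 = 55/2 → (-55/8, 185/32)
  seg 6: right by d7 = -105/32 → (-325/32, 185/32)

d4 = 55/2
d5 = 55/8
d6 = -29/8
d7 = -105/32
endpoint = (-325/32, 185/32)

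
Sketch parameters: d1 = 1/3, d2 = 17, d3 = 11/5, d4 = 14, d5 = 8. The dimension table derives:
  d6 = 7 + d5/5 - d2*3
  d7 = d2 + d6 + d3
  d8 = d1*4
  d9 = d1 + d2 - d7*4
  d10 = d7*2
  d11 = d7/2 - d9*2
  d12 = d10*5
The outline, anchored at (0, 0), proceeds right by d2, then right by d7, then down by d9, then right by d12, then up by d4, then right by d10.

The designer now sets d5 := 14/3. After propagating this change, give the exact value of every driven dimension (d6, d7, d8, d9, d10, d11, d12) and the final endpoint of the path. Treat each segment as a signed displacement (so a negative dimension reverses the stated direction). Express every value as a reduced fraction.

Apply edit: d5 := 14/3
  d6 = 7 + d5/5 - d2*3 = -646/15
  d7 = d2 + d6 + d3 = -358/15
  d8 = d1*4 = 4/3
  d9 = d1 + d2 - d7*4 = 564/5
  d10 = d7*2 = -716/15
  d11 = d7/2 - d9*2 = -3563/15
  d12 = d10*5 = -716/3
Walk from origin (0, 0):
  seg 1: right by d2 = 17 → (17, 0)
  seg 2: right by d7 = -358/15 → (-103/15, 0)
  seg 3: down by d9 = 564/5 → (-103/15, -564/5)
  seg 4: right by d12 = -716/3 → (-3683/15, -564/5)
  seg 5: up by d4 = 14 → (-3683/15, -494/5)
  seg 6: right by d10 = -716/15 → (-4399/15, -494/5)

d6 = -646/15
d7 = -358/15
d8 = 4/3
d9 = 564/5
d10 = -716/15
d11 = -3563/15
d12 = -716/3
endpoint = (-4399/15, -494/5)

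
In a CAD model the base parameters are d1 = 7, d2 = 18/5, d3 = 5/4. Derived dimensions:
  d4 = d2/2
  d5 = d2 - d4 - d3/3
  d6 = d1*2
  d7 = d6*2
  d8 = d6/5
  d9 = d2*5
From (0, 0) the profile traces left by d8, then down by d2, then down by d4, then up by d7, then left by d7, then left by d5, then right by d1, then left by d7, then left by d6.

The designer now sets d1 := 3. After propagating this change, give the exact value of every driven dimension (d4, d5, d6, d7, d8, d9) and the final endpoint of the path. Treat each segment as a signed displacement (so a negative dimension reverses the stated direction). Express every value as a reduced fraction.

Apply edit: d1 := 3
  d4 = d2/2 = 9/5
  d5 = d2 - d4 - d3/3 = 83/60
  d6 = d1*2 = 6
  d7 = d6*2 = 12
  d8 = d6/5 = 6/5
  d9 = d2*5 = 18
Walk from origin (0, 0):
  seg 1: left by d8 = 6/5 → (-6/5, 0)
  seg 2: down by d2 = 18/5 → (-6/5, -18/5)
  seg 3: down by d4 = 9/5 → (-6/5, -27/5)
  seg 4: up by d7 = 12 → (-6/5, 33/5)
  seg 5: left by d7 = 12 → (-66/5, 33/5)
  seg 6: left by d5 = 83/60 → (-175/12, 33/5)
  seg 7: right by d1 = 3 → (-139/12, 33/5)
  seg 8: left by d7 = 12 → (-283/12, 33/5)
  seg 9: left by d6 = 6 → (-355/12, 33/5)

d4 = 9/5
d5 = 83/60
d6 = 6
d7 = 12
d8 = 6/5
d9 = 18
endpoint = (-355/12, 33/5)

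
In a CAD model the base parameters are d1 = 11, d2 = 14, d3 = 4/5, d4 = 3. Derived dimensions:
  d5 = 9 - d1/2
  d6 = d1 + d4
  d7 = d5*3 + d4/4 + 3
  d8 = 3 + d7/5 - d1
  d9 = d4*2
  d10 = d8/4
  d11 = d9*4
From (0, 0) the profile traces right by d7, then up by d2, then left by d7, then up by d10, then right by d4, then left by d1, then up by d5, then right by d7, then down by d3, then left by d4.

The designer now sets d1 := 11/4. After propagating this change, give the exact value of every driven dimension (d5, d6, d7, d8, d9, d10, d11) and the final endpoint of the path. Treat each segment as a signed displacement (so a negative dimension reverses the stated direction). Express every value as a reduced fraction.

Apply edit: d1 := 11/4
  d5 = 9 - d1/2 = 61/8
  d6 = d1 + d4 = 23/4
  d7 = d5*3 + d4/4 + 3 = 213/8
  d8 = 3 + d7/5 - d1 = 223/40
  d9 = d4*2 = 6
  d10 = d8/4 = 223/160
  d11 = d9*4 = 24
Walk from origin (0, 0):
  seg 1: right by d7 = 213/8 → (213/8, 0)
  seg 2: up by d2 = 14 → (213/8, 14)
  seg 3: left by d7 = 213/8 → (0, 14)
  seg 4: up by d10 = 223/160 → (0, 2463/160)
  seg 5: right by d4 = 3 → (3, 2463/160)
  seg 6: left by d1 = 11/4 → (1/4, 2463/160)
  seg 7: up by d5 = 61/8 → (1/4, 3683/160)
  seg 8: right by d7 = 213/8 → (215/8, 3683/160)
  seg 9: down by d3 = 4/5 → (215/8, 711/32)
  seg 10: left by d4 = 3 → (191/8, 711/32)

d5 = 61/8
d6 = 23/4
d7 = 213/8
d8 = 223/40
d9 = 6
d10 = 223/160
d11 = 24
endpoint = (191/8, 711/32)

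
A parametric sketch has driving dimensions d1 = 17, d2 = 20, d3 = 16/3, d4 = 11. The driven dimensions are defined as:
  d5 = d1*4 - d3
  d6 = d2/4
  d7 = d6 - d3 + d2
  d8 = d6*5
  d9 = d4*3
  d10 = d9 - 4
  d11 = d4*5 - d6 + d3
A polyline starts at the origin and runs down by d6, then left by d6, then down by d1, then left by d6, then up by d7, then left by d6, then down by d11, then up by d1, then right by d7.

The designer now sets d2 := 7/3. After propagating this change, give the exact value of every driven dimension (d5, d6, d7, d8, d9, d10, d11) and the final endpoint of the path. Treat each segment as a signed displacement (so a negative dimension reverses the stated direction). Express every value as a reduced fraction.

Apply edit: d2 := 7/3
  d5 = d1*4 - d3 = 188/3
  d6 = d2/4 = 7/12
  d7 = d6 - d3 + d2 = -29/12
  d8 = d6*5 = 35/12
  d9 = d4*3 = 33
  d10 = d9 - 4 = 29
  d11 = d4*5 - d6 + d3 = 239/4
Walk from origin (0, 0):
  seg 1: down by d6 = 7/12 → (0, -7/12)
  seg 2: left by d6 = 7/12 → (-7/12, -7/12)
  seg 3: down by d1 = 17 → (-7/12, -211/12)
  seg 4: left by d6 = 7/12 → (-7/6, -211/12)
  seg 5: up by d7 = -29/12 → (-7/6, -20)
  seg 6: left by d6 = 7/12 → (-7/4, -20)
  seg 7: down by d11 = 239/4 → (-7/4, -319/4)
  seg 8: up by d1 = 17 → (-7/4, -251/4)
  seg 9: right by d7 = -29/12 → (-25/6, -251/4)

d5 = 188/3
d6 = 7/12
d7 = -29/12
d8 = 35/12
d9 = 33
d10 = 29
d11 = 239/4
endpoint = (-25/6, -251/4)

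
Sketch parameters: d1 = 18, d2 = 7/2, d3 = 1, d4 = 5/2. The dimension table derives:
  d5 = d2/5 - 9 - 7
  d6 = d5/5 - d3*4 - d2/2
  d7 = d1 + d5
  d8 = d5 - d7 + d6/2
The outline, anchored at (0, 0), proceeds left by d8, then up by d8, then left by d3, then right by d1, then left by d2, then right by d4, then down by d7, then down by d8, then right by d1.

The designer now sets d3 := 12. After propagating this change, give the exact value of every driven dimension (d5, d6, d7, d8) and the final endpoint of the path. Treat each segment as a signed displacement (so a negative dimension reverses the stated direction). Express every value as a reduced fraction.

Apply edit: d3 := 12
  d5 = d2/5 - 9 - 7 = -153/10
  d6 = d5/5 - d3*4 - d2/2 = -5281/100
  d7 = d1 + d5 = 27/10
  d8 = d5 - d7 + d6/2 = -8881/200
Walk from origin (0, 0):
  seg 1: left by d8 = -8881/200 → (8881/200, 0)
  seg 2: up by d8 = -8881/200 → (8881/200, -8881/200)
  seg 3: left by d3 = 12 → (6481/200, -8881/200)
  seg 4: right by d1 = 18 → (10081/200, -8881/200)
  seg 5: left by d2 = 7/2 → (9381/200, -8881/200)
  seg 6: right by d4 = 5/2 → (9881/200, -8881/200)
  seg 7: down by d7 = 27/10 → (9881/200, -9421/200)
  seg 8: down by d8 = -8881/200 → (9881/200, -27/10)
  seg 9: right by d1 = 18 → (13481/200, -27/10)

d5 = -153/10
d6 = -5281/100
d7 = 27/10
d8 = -8881/200
endpoint = (13481/200, -27/10)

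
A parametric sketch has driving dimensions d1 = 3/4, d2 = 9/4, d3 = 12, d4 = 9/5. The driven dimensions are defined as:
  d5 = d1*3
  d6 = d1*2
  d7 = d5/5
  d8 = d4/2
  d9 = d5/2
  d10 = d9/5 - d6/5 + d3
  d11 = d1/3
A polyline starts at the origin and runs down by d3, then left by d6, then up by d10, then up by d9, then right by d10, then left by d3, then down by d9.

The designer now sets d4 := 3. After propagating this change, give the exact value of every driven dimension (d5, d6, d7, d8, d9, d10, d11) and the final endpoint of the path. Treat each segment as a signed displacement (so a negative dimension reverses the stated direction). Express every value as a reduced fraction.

d5 = 9/4
d6 = 3/2
d7 = 9/20
d8 = 3/2
d9 = 9/8
d10 = 477/40
d11 = 1/4
endpoint = (-63/40, -3/40)

Apply edit: d4 := 3
  d5 = d1*3 = 9/4
  d6 = d1*2 = 3/2
  d7 = d5/5 = 9/20
  d8 = d4/2 = 3/2
  d9 = d5/2 = 9/8
  d10 = d9/5 - d6/5 + d3 = 477/40
  d11 = d1/3 = 1/4
Walk from origin (0, 0):
  seg 1: down by d3 = 12 → (0, -12)
  seg 2: left by d6 = 3/2 → (-3/2, -12)
  seg 3: up by d10 = 477/40 → (-3/2, -3/40)
  seg 4: up by d9 = 9/8 → (-3/2, 21/20)
  seg 5: right by d10 = 477/40 → (417/40, 21/20)
  seg 6: left by d3 = 12 → (-63/40, 21/20)
  seg 7: down by d9 = 9/8 → (-63/40, -3/40)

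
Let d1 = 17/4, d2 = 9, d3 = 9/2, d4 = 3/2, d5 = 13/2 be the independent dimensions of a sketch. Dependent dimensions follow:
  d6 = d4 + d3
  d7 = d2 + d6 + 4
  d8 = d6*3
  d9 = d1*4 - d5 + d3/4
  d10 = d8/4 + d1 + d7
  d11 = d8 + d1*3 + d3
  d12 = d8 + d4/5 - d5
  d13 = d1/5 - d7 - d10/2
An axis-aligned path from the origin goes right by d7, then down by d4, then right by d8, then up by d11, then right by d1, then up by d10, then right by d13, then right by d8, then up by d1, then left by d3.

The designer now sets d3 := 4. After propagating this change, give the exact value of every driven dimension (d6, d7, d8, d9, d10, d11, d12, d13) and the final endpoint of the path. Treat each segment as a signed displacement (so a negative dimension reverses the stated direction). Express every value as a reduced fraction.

d6 = 11/2
d7 = 37/2
d8 = 33/2
d9 = 23/2
d10 = 215/8
d11 = 133/4
d12 = 103/10
d13 = -2487/80
endpoint = (1653/80, 503/8)

Apply edit: d3 := 4
  d6 = d4 + d3 = 11/2
  d7 = d2 + d6 + 4 = 37/2
  d8 = d6*3 = 33/2
  d9 = d1*4 - d5 + d3/4 = 23/2
  d10 = d8/4 + d1 + d7 = 215/8
  d11 = d8 + d1*3 + d3 = 133/4
  d12 = d8 + d4/5 - d5 = 103/10
  d13 = d1/5 - d7 - d10/2 = -2487/80
Walk from origin (0, 0):
  seg 1: right by d7 = 37/2 → (37/2, 0)
  seg 2: down by d4 = 3/2 → (37/2, -3/2)
  seg 3: right by d8 = 33/2 → (35, -3/2)
  seg 4: up by d11 = 133/4 → (35, 127/4)
  seg 5: right by d1 = 17/4 → (157/4, 127/4)
  seg 6: up by d10 = 215/8 → (157/4, 469/8)
  seg 7: right by d13 = -2487/80 → (653/80, 469/8)
  seg 8: right by d8 = 33/2 → (1973/80, 469/8)
  seg 9: up by d1 = 17/4 → (1973/80, 503/8)
  seg 10: left by d3 = 4 → (1653/80, 503/8)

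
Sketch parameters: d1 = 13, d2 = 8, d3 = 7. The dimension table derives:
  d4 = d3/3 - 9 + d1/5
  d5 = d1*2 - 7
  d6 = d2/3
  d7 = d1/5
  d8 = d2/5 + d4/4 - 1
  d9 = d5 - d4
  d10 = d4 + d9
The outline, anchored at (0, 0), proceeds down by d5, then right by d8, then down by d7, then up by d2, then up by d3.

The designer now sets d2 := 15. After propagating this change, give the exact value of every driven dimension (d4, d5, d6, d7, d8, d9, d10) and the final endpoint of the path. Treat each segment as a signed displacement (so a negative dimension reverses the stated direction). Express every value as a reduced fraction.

Apply edit: d2 := 15
  d4 = d3/3 - 9 + d1/5 = -61/15
  d5 = d1*2 - 7 = 19
  d6 = d2/3 = 5
  d7 = d1/5 = 13/5
  d8 = d2/5 + d4/4 - 1 = 59/60
  d9 = d5 - d4 = 346/15
  d10 = d4 + d9 = 19
Walk from origin (0, 0):
  seg 1: down by d5 = 19 → (0, -19)
  seg 2: right by d8 = 59/60 → (59/60, -19)
  seg 3: down by d7 = 13/5 → (59/60, -108/5)
  seg 4: up by d2 = 15 → (59/60, -33/5)
  seg 5: up by d3 = 7 → (59/60, 2/5)

d4 = -61/15
d5 = 19
d6 = 5
d7 = 13/5
d8 = 59/60
d9 = 346/15
d10 = 19
endpoint = (59/60, 2/5)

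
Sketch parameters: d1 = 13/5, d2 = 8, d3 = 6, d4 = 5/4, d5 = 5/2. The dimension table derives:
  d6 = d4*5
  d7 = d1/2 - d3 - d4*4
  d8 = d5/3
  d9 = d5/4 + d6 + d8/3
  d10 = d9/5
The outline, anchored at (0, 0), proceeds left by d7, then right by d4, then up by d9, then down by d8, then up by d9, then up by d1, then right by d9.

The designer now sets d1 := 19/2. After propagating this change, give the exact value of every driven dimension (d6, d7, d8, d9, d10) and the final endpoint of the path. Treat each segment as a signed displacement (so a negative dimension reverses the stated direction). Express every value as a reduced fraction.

Apply edit: d1 := 19/2
  d6 = d4*5 = 25/4
  d7 = d1/2 - d3 - d4*4 = -25/4
  d8 = d5/3 = 5/6
  d9 = d5/4 + d6 + d8/3 = 515/72
  d10 = d9/5 = 103/72
Walk from origin (0, 0):
  seg 1: left by d7 = -25/4 → (25/4, 0)
  seg 2: right by d4 = 5/4 → (15/2, 0)
  seg 3: up by d9 = 515/72 → (15/2, 515/72)
  seg 4: down by d8 = 5/6 → (15/2, 455/72)
  seg 5: up by d9 = 515/72 → (15/2, 485/36)
  seg 6: up by d1 = 19/2 → (15/2, 827/36)
  seg 7: right by d9 = 515/72 → (1055/72, 827/36)

d6 = 25/4
d7 = -25/4
d8 = 5/6
d9 = 515/72
d10 = 103/72
endpoint = (1055/72, 827/36)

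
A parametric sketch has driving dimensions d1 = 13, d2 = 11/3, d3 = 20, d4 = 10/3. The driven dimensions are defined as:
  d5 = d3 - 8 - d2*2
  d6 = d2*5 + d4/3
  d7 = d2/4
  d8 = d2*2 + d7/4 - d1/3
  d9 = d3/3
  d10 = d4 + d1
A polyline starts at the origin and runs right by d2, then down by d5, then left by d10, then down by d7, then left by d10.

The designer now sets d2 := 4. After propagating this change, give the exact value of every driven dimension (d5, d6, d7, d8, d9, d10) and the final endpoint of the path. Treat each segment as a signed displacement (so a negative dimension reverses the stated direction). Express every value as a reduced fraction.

d5 = 4
d6 = 190/9
d7 = 1
d8 = 47/12
d9 = 20/3
d10 = 49/3
endpoint = (-86/3, -5)

Apply edit: d2 := 4
  d5 = d3 - 8 - d2*2 = 4
  d6 = d2*5 + d4/3 = 190/9
  d7 = d2/4 = 1
  d8 = d2*2 + d7/4 - d1/3 = 47/12
  d9 = d3/3 = 20/3
  d10 = d4 + d1 = 49/3
Walk from origin (0, 0):
  seg 1: right by d2 = 4 → (4, 0)
  seg 2: down by d5 = 4 → (4, -4)
  seg 3: left by d10 = 49/3 → (-37/3, -4)
  seg 4: down by d7 = 1 → (-37/3, -5)
  seg 5: left by d10 = 49/3 → (-86/3, -5)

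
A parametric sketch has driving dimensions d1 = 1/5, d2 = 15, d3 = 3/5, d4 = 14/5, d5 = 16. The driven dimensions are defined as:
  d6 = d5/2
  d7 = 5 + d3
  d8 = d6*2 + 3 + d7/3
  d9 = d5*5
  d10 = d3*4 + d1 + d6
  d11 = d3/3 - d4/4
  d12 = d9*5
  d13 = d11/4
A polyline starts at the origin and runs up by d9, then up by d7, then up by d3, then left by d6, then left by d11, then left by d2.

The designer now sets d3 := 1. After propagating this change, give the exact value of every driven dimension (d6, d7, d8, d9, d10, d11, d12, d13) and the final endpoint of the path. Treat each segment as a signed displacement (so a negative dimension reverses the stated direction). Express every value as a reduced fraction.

Apply edit: d3 := 1
  d6 = d5/2 = 8
  d7 = 5 + d3 = 6
  d8 = d6*2 + 3 + d7/3 = 21
  d9 = d5*5 = 80
  d10 = d3*4 + d1 + d6 = 61/5
  d11 = d3/3 - d4/4 = -11/30
  d12 = d9*5 = 400
  d13 = d11/4 = -11/120
Walk from origin (0, 0):
  seg 1: up by d9 = 80 → (0, 80)
  seg 2: up by d7 = 6 → (0, 86)
  seg 3: up by d3 = 1 → (0, 87)
  seg 4: left by d6 = 8 → (-8, 87)
  seg 5: left by d11 = -11/30 → (-229/30, 87)
  seg 6: left by d2 = 15 → (-679/30, 87)

d6 = 8
d7 = 6
d8 = 21
d9 = 80
d10 = 61/5
d11 = -11/30
d12 = 400
d13 = -11/120
endpoint = (-679/30, 87)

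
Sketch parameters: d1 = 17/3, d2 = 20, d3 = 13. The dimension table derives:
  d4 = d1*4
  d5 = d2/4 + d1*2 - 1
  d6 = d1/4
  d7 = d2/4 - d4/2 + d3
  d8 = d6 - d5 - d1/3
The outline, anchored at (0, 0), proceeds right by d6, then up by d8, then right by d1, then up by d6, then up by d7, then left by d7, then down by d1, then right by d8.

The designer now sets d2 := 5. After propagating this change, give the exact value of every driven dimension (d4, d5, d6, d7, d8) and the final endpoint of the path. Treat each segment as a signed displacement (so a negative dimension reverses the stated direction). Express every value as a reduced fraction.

d4 = 68/3
d5 = 139/12
d6 = 17/12
d7 = 35/12
d8 = -217/18
endpoint = (-71/9, -241/18)

Apply edit: d2 := 5
  d4 = d1*4 = 68/3
  d5 = d2/4 + d1*2 - 1 = 139/12
  d6 = d1/4 = 17/12
  d7 = d2/4 - d4/2 + d3 = 35/12
  d8 = d6 - d5 - d1/3 = -217/18
Walk from origin (0, 0):
  seg 1: right by d6 = 17/12 → (17/12, 0)
  seg 2: up by d8 = -217/18 → (17/12, -217/18)
  seg 3: right by d1 = 17/3 → (85/12, -217/18)
  seg 4: up by d6 = 17/12 → (85/12, -383/36)
  seg 5: up by d7 = 35/12 → (85/12, -139/18)
  seg 6: left by d7 = 35/12 → (25/6, -139/18)
  seg 7: down by d1 = 17/3 → (25/6, -241/18)
  seg 8: right by d8 = -217/18 → (-71/9, -241/18)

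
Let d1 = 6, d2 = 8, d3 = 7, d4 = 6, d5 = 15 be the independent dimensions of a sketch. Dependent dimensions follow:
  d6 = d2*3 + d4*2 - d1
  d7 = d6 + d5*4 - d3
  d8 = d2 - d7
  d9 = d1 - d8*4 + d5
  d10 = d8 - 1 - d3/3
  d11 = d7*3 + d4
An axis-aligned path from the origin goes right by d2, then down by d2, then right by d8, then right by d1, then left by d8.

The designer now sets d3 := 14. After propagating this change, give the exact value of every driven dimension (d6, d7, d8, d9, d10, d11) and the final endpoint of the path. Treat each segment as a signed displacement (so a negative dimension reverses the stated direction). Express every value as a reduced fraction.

Apply edit: d3 := 14
  d6 = d2*3 + d4*2 - d1 = 30
  d7 = d6 + d5*4 - d3 = 76
  d8 = d2 - d7 = -68
  d9 = d1 - d8*4 + d5 = 293
  d10 = d8 - 1 - d3/3 = -221/3
  d11 = d7*3 + d4 = 234
Walk from origin (0, 0):
  seg 1: right by d2 = 8 → (8, 0)
  seg 2: down by d2 = 8 → (8, -8)
  seg 3: right by d8 = -68 → (-60, -8)
  seg 4: right by d1 = 6 → (-54, -8)
  seg 5: left by d8 = -68 → (14, -8)

d6 = 30
d7 = 76
d8 = -68
d9 = 293
d10 = -221/3
d11 = 234
endpoint = (14, -8)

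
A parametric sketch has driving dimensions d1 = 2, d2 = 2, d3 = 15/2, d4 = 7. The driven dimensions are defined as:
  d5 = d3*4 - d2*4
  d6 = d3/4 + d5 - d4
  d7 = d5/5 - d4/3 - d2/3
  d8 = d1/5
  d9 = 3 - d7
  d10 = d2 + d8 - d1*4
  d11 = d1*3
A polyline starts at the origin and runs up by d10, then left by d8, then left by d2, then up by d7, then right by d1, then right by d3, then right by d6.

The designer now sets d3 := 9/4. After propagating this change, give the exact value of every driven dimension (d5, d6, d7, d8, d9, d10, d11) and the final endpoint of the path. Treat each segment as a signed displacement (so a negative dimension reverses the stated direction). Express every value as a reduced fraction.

d5 = 1
d6 = -87/16
d7 = -14/5
d8 = 2/5
d9 = 29/5
d10 = -28/5
d11 = 6
endpoint = (-287/80, -42/5)

Apply edit: d3 := 9/4
  d5 = d3*4 - d2*4 = 1
  d6 = d3/4 + d5 - d4 = -87/16
  d7 = d5/5 - d4/3 - d2/3 = -14/5
  d8 = d1/5 = 2/5
  d9 = 3 - d7 = 29/5
  d10 = d2 + d8 - d1*4 = -28/5
  d11 = d1*3 = 6
Walk from origin (0, 0):
  seg 1: up by d10 = -28/5 → (0, -28/5)
  seg 2: left by d8 = 2/5 → (-2/5, -28/5)
  seg 3: left by d2 = 2 → (-12/5, -28/5)
  seg 4: up by d7 = -14/5 → (-12/5, -42/5)
  seg 5: right by d1 = 2 → (-2/5, -42/5)
  seg 6: right by d3 = 9/4 → (37/20, -42/5)
  seg 7: right by d6 = -87/16 → (-287/80, -42/5)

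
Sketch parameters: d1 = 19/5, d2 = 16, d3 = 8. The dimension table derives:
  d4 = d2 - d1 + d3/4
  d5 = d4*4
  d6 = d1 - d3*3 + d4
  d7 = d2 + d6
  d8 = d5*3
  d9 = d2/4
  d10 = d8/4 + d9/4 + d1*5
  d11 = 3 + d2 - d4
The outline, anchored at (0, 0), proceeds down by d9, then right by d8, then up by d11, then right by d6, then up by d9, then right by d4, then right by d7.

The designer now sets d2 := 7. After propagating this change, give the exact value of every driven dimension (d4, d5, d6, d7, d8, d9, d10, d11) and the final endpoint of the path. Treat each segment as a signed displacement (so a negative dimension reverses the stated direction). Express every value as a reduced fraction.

d4 = 26/5
d5 = 104/5
d6 = -15
d7 = -8
d8 = 312/5
d9 = 7/4
d10 = 2803/80
d11 = 24/5
endpoint = (223/5, 24/5)

Apply edit: d2 := 7
  d4 = d2 - d1 + d3/4 = 26/5
  d5 = d4*4 = 104/5
  d6 = d1 - d3*3 + d4 = -15
  d7 = d2 + d6 = -8
  d8 = d5*3 = 312/5
  d9 = d2/4 = 7/4
  d10 = d8/4 + d9/4 + d1*5 = 2803/80
  d11 = 3 + d2 - d4 = 24/5
Walk from origin (0, 0):
  seg 1: down by d9 = 7/4 → (0, -7/4)
  seg 2: right by d8 = 312/5 → (312/5, -7/4)
  seg 3: up by d11 = 24/5 → (312/5, 61/20)
  seg 4: right by d6 = -15 → (237/5, 61/20)
  seg 5: up by d9 = 7/4 → (237/5, 24/5)
  seg 6: right by d4 = 26/5 → (263/5, 24/5)
  seg 7: right by d7 = -8 → (223/5, 24/5)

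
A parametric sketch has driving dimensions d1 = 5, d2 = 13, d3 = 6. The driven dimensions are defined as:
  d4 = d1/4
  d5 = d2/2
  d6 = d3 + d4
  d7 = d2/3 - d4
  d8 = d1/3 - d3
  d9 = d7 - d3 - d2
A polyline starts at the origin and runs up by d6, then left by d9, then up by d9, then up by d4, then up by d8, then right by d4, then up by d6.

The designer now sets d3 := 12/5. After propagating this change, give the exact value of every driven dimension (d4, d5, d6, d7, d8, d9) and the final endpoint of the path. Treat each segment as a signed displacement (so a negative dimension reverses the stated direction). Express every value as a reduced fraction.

Apply edit: d3 := 12/5
  d4 = d1/4 = 5/4
  d5 = d2/2 = 13/2
  d6 = d3 + d4 = 73/20
  d7 = d2/3 - d4 = 37/12
  d8 = d1/3 - d3 = -11/15
  d9 = d7 - d3 - d2 = -739/60
Walk from origin (0, 0):
  seg 1: up by d6 = 73/20 → (0, 73/20)
  seg 2: left by d9 = -739/60 → (739/60, 73/20)
  seg 3: up by d9 = -739/60 → (739/60, -26/3)
  seg 4: up by d4 = 5/4 → (739/60, -89/12)
  seg 5: up by d8 = -11/15 → (739/60, -163/20)
  seg 6: right by d4 = 5/4 → (407/30, -163/20)
  seg 7: up by d6 = 73/20 → (407/30, -9/2)

d4 = 5/4
d5 = 13/2
d6 = 73/20
d7 = 37/12
d8 = -11/15
d9 = -739/60
endpoint = (407/30, -9/2)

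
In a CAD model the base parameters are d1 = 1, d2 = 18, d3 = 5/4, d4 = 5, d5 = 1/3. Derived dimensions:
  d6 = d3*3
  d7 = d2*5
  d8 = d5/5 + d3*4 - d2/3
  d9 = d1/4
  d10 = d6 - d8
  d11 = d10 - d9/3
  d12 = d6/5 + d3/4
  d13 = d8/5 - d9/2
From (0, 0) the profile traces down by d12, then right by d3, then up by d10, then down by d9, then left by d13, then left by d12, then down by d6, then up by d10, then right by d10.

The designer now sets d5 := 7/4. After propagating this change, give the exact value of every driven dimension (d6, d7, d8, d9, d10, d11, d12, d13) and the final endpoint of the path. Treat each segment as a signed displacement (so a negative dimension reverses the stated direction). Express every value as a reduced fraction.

Apply edit: d5 := 7/4
  d6 = d3*3 = 15/4
  d7 = d2*5 = 90
  d8 = d5/5 + d3*4 - d2/3 = -13/20
  d9 = d1/4 = 1/4
  d10 = d6 - d8 = 22/5
  d11 = d10 - d9/3 = 259/60
  d12 = d6/5 + d3/4 = 17/16
  d13 = d8/5 - d9/2 = -51/200
Walk from origin (0, 0):
  seg 1: down by d12 = 17/16 → (0, -17/16)
  seg 2: right by d3 = 5/4 → (5/4, -17/16)
  seg 3: up by d10 = 22/5 → (5/4, 267/80)
  seg 4: down by d9 = 1/4 → (5/4, 247/80)
  seg 5: left by d13 = -51/200 → (301/200, 247/80)
  seg 6: left by d12 = 17/16 → (177/400, 247/80)
  seg 7: down by d6 = 15/4 → (177/400, -53/80)
  seg 8: up by d10 = 22/5 → (177/400, 299/80)
  seg 9: right by d10 = 22/5 → (1937/400, 299/80)

d6 = 15/4
d7 = 90
d8 = -13/20
d9 = 1/4
d10 = 22/5
d11 = 259/60
d12 = 17/16
d13 = -51/200
endpoint = (1937/400, 299/80)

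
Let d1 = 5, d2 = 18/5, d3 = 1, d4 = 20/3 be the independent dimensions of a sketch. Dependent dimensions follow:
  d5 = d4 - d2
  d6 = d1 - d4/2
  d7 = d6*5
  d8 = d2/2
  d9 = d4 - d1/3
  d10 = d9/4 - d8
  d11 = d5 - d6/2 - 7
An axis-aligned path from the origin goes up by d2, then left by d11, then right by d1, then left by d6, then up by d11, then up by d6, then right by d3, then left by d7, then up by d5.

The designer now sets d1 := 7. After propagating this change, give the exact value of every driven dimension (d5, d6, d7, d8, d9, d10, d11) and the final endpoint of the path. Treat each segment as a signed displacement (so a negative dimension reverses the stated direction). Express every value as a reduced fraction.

d5 = 46/15
d6 = 11/3
d7 = 55/3
d8 = 9/5
d9 = 13/3
d10 = -43/60
d11 = -173/30
endpoint = (-247/30, 137/30)

Apply edit: d1 := 7
  d5 = d4 - d2 = 46/15
  d6 = d1 - d4/2 = 11/3
  d7 = d6*5 = 55/3
  d8 = d2/2 = 9/5
  d9 = d4 - d1/3 = 13/3
  d10 = d9/4 - d8 = -43/60
  d11 = d5 - d6/2 - 7 = -173/30
Walk from origin (0, 0):
  seg 1: up by d2 = 18/5 → (0, 18/5)
  seg 2: left by d11 = -173/30 → (173/30, 18/5)
  seg 3: right by d1 = 7 → (383/30, 18/5)
  seg 4: left by d6 = 11/3 → (91/10, 18/5)
  seg 5: up by d11 = -173/30 → (91/10, -13/6)
  seg 6: up by d6 = 11/3 → (91/10, 3/2)
  seg 7: right by d3 = 1 → (101/10, 3/2)
  seg 8: left by d7 = 55/3 → (-247/30, 3/2)
  seg 9: up by d5 = 46/15 → (-247/30, 137/30)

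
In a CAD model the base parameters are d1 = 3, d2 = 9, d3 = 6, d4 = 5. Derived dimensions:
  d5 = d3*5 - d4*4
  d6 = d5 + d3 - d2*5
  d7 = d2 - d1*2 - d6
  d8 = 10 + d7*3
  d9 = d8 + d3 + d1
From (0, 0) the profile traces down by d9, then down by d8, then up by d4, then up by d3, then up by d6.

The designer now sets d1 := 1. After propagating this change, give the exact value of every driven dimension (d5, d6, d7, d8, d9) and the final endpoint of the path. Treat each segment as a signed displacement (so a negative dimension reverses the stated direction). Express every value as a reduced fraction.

d5 = 10
d6 = -29
d7 = 36
d8 = 118
d9 = 125
endpoint = (0, -261)

Apply edit: d1 := 1
  d5 = d3*5 - d4*4 = 10
  d6 = d5 + d3 - d2*5 = -29
  d7 = d2 - d1*2 - d6 = 36
  d8 = 10 + d7*3 = 118
  d9 = d8 + d3 + d1 = 125
Walk from origin (0, 0):
  seg 1: down by d9 = 125 → (0, -125)
  seg 2: down by d8 = 118 → (0, -243)
  seg 3: up by d4 = 5 → (0, -238)
  seg 4: up by d3 = 6 → (0, -232)
  seg 5: up by d6 = -29 → (0, -261)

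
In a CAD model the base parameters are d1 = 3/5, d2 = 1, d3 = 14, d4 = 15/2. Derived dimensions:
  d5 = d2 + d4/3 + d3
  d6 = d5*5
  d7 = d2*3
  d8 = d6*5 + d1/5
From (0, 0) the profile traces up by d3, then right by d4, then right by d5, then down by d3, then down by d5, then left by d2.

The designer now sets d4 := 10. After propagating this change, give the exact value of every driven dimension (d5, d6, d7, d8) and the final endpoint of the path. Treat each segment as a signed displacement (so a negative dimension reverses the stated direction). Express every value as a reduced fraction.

d5 = 55/3
d6 = 275/3
d7 = 3
d8 = 34384/75
endpoint = (82/3, -55/3)

Apply edit: d4 := 10
  d5 = d2 + d4/3 + d3 = 55/3
  d6 = d5*5 = 275/3
  d7 = d2*3 = 3
  d8 = d6*5 + d1/5 = 34384/75
Walk from origin (0, 0):
  seg 1: up by d3 = 14 → (0, 14)
  seg 2: right by d4 = 10 → (10, 14)
  seg 3: right by d5 = 55/3 → (85/3, 14)
  seg 4: down by d3 = 14 → (85/3, 0)
  seg 5: down by d5 = 55/3 → (85/3, -55/3)
  seg 6: left by d2 = 1 → (82/3, -55/3)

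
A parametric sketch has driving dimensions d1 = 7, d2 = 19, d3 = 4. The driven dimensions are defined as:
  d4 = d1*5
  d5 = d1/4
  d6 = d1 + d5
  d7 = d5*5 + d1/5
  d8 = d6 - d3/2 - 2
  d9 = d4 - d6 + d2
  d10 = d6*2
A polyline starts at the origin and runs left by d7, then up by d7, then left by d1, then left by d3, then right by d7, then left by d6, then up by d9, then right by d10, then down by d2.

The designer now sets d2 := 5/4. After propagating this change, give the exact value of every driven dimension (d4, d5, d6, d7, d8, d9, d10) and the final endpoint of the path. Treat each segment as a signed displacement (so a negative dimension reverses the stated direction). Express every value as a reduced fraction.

Apply edit: d2 := 5/4
  d4 = d1*5 = 35
  d5 = d1/4 = 7/4
  d6 = d1 + d5 = 35/4
  d7 = d5*5 + d1/5 = 203/20
  d8 = d6 - d3/2 - 2 = 19/4
  d9 = d4 - d6 + d2 = 55/2
  d10 = d6*2 = 35/2
Walk from origin (0, 0):
  seg 1: left by d7 = 203/20 → (-203/20, 0)
  seg 2: up by d7 = 203/20 → (-203/20, 203/20)
  seg 3: left by d1 = 7 → (-343/20, 203/20)
  seg 4: left by d3 = 4 → (-423/20, 203/20)
  seg 5: right by d7 = 203/20 → (-11, 203/20)
  seg 6: left by d6 = 35/4 → (-79/4, 203/20)
  seg 7: up by d9 = 55/2 → (-79/4, 753/20)
  seg 8: right by d10 = 35/2 → (-9/4, 753/20)
  seg 9: down by d2 = 5/4 → (-9/4, 182/5)

d4 = 35
d5 = 7/4
d6 = 35/4
d7 = 203/20
d8 = 19/4
d9 = 55/2
d10 = 35/2
endpoint = (-9/4, 182/5)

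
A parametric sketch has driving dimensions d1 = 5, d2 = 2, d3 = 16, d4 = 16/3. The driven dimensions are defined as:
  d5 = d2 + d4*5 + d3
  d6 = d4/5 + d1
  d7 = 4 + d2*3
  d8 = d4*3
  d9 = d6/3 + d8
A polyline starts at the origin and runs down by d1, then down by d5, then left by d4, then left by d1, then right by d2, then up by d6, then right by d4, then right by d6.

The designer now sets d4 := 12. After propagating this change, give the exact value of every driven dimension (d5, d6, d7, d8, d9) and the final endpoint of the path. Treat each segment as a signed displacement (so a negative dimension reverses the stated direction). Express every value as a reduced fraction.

Apply edit: d4 := 12
  d5 = d2 + d4*5 + d3 = 78
  d6 = d4/5 + d1 = 37/5
  d7 = 4 + d2*3 = 10
  d8 = d4*3 = 36
  d9 = d6/3 + d8 = 577/15
Walk from origin (0, 0):
  seg 1: down by d1 = 5 → (0, -5)
  seg 2: down by d5 = 78 → (0, -83)
  seg 3: left by d4 = 12 → (-12, -83)
  seg 4: left by d1 = 5 → (-17, -83)
  seg 5: right by d2 = 2 → (-15, -83)
  seg 6: up by d6 = 37/5 → (-15, -378/5)
  seg 7: right by d4 = 12 → (-3, -378/5)
  seg 8: right by d6 = 37/5 → (22/5, -378/5)

d5 = 78
d6 = 37/5
d7 = 10
d8 = 36
d9 = 577/15
endpoint = (22/5, -378/5)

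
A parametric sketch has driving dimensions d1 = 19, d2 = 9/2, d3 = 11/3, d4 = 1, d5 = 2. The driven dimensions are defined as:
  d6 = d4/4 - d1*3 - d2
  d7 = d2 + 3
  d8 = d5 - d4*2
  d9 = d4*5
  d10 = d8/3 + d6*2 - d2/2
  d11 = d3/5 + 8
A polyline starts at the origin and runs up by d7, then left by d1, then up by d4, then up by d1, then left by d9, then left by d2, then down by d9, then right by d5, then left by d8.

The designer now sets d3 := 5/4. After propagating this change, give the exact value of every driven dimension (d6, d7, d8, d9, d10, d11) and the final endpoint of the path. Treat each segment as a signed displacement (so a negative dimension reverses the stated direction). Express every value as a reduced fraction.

d6 = -245/4
d7 = 15/2
d8 = 0
d9 = 5
d10 = -499/4
d11 = 33/4
endpoint = (-53/2, 45/2)

Apply edit: d3 := 5/4
  d6 = d4/4 - d1*3 - d2 = -245/4
  d7 = d2 + 3 = 15/2
  d8 = d5 - d4*2 = 0
  d9 = d4*5 = 5
  d10 = d8/3 + d6*2 - d2/2 = -499/4
  d11 = d3/5 + 8 = 33/4
Walk from origin (0, 0):
  seg 1: up by d7 = 15/2 → (0, 15/2)
  seg 2: left by d1 = 19 → (-19, 15/2)
  seg 3: up by d4 = 1 → (-19, 17/2)
  seg 4: up by d1 = 19 → (-19, 55/2)
  seg 5: left by d9 = 5 → (-24, 55/2)
  seg 6: left by d2 = 9/2 → (-57/2, 55/2)
  seg 7: down by d9 = 5 → (-57/2, 45/2)
  seg 8: right by d5 = 2 → (-53/2, 45/2)
  seg 9: left by d8 = 0 → (-53/2, 45/2)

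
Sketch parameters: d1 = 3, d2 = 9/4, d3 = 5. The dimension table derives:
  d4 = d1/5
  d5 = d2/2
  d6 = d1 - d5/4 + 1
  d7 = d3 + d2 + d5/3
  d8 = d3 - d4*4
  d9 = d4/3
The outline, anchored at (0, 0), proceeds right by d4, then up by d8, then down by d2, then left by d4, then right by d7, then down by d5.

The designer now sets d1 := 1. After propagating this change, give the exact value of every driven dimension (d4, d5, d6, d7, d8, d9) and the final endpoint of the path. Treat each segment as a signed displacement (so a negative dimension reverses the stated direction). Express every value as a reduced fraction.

d4 = 1/5
d5 = 9/8
d6 = 55/32
d7 = 61/8
d8 = 21/5
d9 = 1/15
endpoint = (61/8, 33/40)

Apply edit: d1 := 1
  d4 = d1/5 = 1/5
  d5 = d2/2 = 9/8
  d6 = d1 - d5/4 + 1 = 55/32
  d7 = d3 + d2 + d5/3 = 61/8
  d8 = d3 - d4*4 = 21/5
  d9 = d4/3 = 1/15
Walk from origin (0, 0):
  seg 1: right by d4 = 1/5 → (1/5, 0)
  seg 2: up by d8 = 21/5 → (1/5, 21/5)
  seg 3: down by d2 = 9/4 → (1/5, 39/20)
  seg 4: left by d4 = 1/5 → (0, 39/20)
  seg 5: right by d7 = 61/8 → (61/8, 39/20)
  seg 6: down by d5 = 9/8 → (61/8, 33/40)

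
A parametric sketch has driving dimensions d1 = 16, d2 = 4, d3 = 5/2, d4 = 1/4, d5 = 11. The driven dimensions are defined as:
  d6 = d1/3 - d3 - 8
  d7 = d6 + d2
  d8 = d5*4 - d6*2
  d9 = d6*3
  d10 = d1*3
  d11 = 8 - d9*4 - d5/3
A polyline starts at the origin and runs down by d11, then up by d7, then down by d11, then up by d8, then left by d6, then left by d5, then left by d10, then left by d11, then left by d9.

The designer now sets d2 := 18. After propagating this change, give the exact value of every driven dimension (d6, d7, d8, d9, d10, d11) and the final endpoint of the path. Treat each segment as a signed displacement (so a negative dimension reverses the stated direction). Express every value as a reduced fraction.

Apply edit: d2 := 18
  d6 = d1/3 - d3 - 8 = -31/6
  d7 = d6 + d2 = 77/6
  d8 = d5*4 - d6*2 = 163/3
  d9 = d6*3 = -31/2
  d10 = d1*3 = 48
  d11 = 8 - d9*4 - d5/3 = 199/3
Walk from origin (0, 0):
  seg 1: down by d11 = 199/3 → (0, -199/3)
  seg 2: up by d7 = 77/6 → (0, -107/2)
  seg 3: down by d11 = 199/3 → (0, -719/6)
  seg 4: up by d8 = 163/3 → (0, -131/2)
  seg 5: left by d6 = -31/6 → (31/6, -131/2)
  seg 6: left by d5 = 11 → (-35/6, -131/2)
  seg 7: left by d10 = 48 → (-323/6, -131/2)
  seg 8: left by d11 = 199/3 → (-721/6, -131/2)
  seg 9: left by d9 = -31/2 → (-314/3, -131/2)

d6 = -31/6
d7 = 77/6
d8 = 163/3
d9 = -31/2
d10 = 48
d11 = 199/3
endpoint = (-314/3, -131/2)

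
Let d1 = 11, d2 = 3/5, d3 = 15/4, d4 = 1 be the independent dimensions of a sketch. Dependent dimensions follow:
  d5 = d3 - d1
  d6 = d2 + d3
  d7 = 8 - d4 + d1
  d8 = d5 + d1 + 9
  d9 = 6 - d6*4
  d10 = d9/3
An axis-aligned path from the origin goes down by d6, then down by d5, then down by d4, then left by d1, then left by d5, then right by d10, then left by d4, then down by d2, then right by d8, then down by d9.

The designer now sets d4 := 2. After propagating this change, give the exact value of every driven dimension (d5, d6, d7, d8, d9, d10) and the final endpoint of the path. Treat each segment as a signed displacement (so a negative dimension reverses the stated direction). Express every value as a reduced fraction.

Apply edit: d4 := 2
  d5 = d3 - d1 = -29/4
  d6 = d2 + d3 = 87/20
  d7 = 8 - d4 + d1 = 17
  d8 = d5 + d1 + 9 = 51/4
  d9 = 6 - d6*4 = -57/5
  d10 = d9/3 = -19/5
Walk from origin (0, 0):
  seg 1: down by d6 = 87/20 → (0, -87/20)
  seg 2: down by d5 = -29/4 → (0, 29/10)
  seg 3: down by d4 = 2 → (0, 9/10)
  seg 4: left by d1 = 11 → (-11, 9/10)
  seg 5: left by d5 = -29/4 → (-15/4, 9/10)
  seg 6: right by d10 = -19/5 → (-151/20, 9/10)
  seg 7: left by d4 = 2 → (-191/20, 9/10)
  seg 8: down by d2 = 3/5 → (-191/20, 3/10)
  seg 9: right by d8 = 51/4 → (16/5, 3/10)
  seg 10: down by d9 = -57/5 → (16/5, 117/10)

d5 = -29/4
d6 = 87/20
d7 = 17
d8 = 51/4
d9 = -57/5
d10 = -19/5
endpoint = (16/5, 117/10)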